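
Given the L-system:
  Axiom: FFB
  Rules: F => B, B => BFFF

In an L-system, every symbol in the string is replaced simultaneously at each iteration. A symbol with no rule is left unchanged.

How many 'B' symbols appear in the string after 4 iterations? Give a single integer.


Step 0: FFB  (1 'B')
Step 1: BBBFFF  (3 'B')
Step 2: BFFFBFFFBFFFBBB  (6 'B')
Step 3: BFFFBBBBFFFBBBBFFFBBBBFFFBFFFBFFF  (15 'B')
Step 4: BFFFBBBBFFFBFFFBFFFBFFFBBBBFFFBFFFBFFFBFFFBBBBFFFBFFFBFFFBFFFBBBBFFFBBBBFFFBBB  (33 'B')

Answer: 33


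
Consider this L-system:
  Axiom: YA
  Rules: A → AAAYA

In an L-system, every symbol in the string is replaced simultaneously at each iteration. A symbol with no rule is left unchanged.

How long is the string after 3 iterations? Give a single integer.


Answer: 86

Derivation:
Step 0: length = 2
Step 1: length = 6
Step 2: length = 22
Step 3: length = 86


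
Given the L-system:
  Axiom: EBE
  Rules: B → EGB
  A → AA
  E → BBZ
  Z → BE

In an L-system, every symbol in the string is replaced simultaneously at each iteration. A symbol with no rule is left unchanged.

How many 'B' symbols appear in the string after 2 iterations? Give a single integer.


Answer: 9

Derivation:
Step 0: EBE  (1 'B')
Step 1: BBZEGBBBZ  (5 'B')
Step 2: EGBEGBBEBBZGEGBEGBEGBBE  (9 'B')


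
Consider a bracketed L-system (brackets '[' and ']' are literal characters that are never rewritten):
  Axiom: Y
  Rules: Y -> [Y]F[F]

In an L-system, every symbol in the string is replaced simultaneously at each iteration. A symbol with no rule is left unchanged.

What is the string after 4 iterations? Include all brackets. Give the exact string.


Step 0: Y
Step 1: [Y]F[F]
Step 2: [[Y]F[F]]F[F]
Step 3: [[[Y]F[F]]F[F]]F[F]
Step 4: [[[[Y]F[F]]F[F]]F[F]]F[F]

Answer: [[[[Y]F[F]]F[F]]F[F]]F[F]


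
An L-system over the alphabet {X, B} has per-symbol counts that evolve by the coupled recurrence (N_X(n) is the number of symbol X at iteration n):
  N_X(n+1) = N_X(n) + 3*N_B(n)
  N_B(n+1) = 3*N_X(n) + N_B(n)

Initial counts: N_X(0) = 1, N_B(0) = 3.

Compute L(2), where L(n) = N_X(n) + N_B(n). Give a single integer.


Step 0: N_X=1, N_B=3, L=4
Step 1: N_X=10, N_B=6, L=16
Step 2: N_X=28, N_B=36, L=64

Answer: 64


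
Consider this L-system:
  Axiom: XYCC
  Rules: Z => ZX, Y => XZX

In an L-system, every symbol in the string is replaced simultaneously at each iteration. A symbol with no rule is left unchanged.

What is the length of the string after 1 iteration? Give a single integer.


Answer: 6

Derivation:
Step 0: length = 4
Step 1: length = 6


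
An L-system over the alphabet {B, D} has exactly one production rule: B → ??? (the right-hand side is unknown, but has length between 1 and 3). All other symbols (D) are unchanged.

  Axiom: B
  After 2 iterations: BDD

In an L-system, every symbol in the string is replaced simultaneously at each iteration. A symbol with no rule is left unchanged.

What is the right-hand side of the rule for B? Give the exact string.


Answer: BD

Derivation:
Trying B → BD:
  Step 0: B
  Step 1: BD
  Step 2: BDD
Matches the given result.


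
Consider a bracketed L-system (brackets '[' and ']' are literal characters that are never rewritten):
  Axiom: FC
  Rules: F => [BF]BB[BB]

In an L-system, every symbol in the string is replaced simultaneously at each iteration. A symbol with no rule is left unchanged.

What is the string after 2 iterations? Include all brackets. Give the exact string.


Answer: [B[BF]BB[BB]]BB[BB]C

Derivation:
Step 0: FC
Step 1: [BF]BB[BB]C
Step 2: [B[BF]BB[BB]]BB[BB]C


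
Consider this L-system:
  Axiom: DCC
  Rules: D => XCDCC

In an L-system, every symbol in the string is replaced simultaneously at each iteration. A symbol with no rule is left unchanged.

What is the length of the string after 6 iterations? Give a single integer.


Step 0: length = 3
Step 1: length = 7
Step 2: length = 11
Step 3: length = 15
Step 4: length = 19
Step 5: length = 23
Step 6: length = 27

Answer: 27


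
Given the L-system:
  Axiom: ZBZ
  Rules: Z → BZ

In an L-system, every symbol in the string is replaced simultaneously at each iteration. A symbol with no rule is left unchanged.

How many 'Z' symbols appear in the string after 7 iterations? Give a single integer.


Answer: 2

Derivation:
Step 0: ZBZ  (2 'Z')
Step 1: BZBBZ  (2 'Z')
Step 2: BBZBBBZ  (2 'Z')
Step 3: BBBZBBBBZ  (2 'Z')
Step 4: BBBBZBBBBBZ  (2 'Z')
Step 5: BBBBBZBBBBBBZ  (2 'Z')
Step 6: BBBBBBZBBBBBBBZ  (2 'Z')
Step 7: BBBBBBBZBBBBBBBBZ  (2 'Z')


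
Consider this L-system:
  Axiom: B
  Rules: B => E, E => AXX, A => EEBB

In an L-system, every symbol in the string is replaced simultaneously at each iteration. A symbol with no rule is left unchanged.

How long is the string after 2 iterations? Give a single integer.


Step 0: length = 1
Step 1: length = 1
Step 2: length = 3

Answer: 3


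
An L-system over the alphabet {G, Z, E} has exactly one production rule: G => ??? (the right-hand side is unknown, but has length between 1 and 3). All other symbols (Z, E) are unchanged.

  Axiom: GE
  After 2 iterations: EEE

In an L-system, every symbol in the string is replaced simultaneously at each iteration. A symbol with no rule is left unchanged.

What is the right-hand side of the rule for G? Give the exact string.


Answer: EE

Derivation:
Trying G => EE:
  Step 0: GE
  Step 1: EEE
  Step 2: EEE
Matches the given result.


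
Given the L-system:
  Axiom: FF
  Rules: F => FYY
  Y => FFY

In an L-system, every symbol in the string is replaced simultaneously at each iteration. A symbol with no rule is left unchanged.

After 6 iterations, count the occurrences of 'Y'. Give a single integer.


Answer: 728

Derivation:
Final string: FYYFFYFFYFYYFYYFFYFYYFYYFFYFYYFFYFFYFYYFFYFFYFYYFYYFFYFYYFFYFFYFYYFFYFFYFYYFYYFFYFYYFFYFFYFYYFYYFFYFYYFYYFFYFYYFFYFFYFYYFYYFFYFYYFYYFFYFYYFFYFFYFYYFFYFFYFYYFYYFFYFYYFFYFFYFYYFYYFFYFYYFYYFFYFYYFFYFFYFYYFYYFFYFYYFYYFFYFYYFFYFFYFYYFFYFFYFYYFYYFFYFYYFFYFFYFYYFYYFFYFYYFYYFFYFYYFFYFFYFYYFFYFFYFYYFYYFFYFYYFFYFFYFYYFFYFFYFYYFYYFFYFYYFFYFFYFYYFYYFFYFYYFYYFFYFYYFFYFFYFYYFFYFFYFYYFYYFFYFYYFFYFFYFYYFFYFFYFYYFYYFFYFYYFFYFFYFYYFYYFFYFYYFYYFFYFYYFFYFFYFYYFYYFFYFYYFYYFFYFYYFFYFFYFYYFFYFFYFYYFYYFFYFYYFFYFFYFYYFYYFFYFYYFYYFFYFYYFFYFFYFYYFFYFFYFYYFYYFFYFYYFFYFFYFYYFFYFFYFYYFYYFFYFYYFFYFFYFYYFYYFFYFYYFYYFFYFYYFFYFFYFYYFFYFFYFYYFYYFFYFYYFFYFFYFYYFFYFFYFYYFYYFFYFYYFFYFFYFYYFYYFFYFYYFYYFFYFYYFFYFFYFYYFYYFFYFYYFYYFFYFYYFFYFFYFYYFFYFFYFYYFYYFFYFYYFFYFFYFYYFYYFFYFYYFYYFFYFYYFFYFFYFYYFFYFFYFYYFYYFFYFYYFFYFFYFYYFFYFFYFYYFYYFFYFYYFFYFFYFYYFYYFFYFYYFYYFFYFYYFFYFFYFYYFYYFFYFYYFYYFFYFYYFFYFFYFYYFFYFFYFYYFYYFFYFYYFFYFFYFYYFYYFFYFYYFYYFFYFYYFFYFFYFYYFYYFFYFYYFYYFFYFYYFFYFFYFYYFFYFFYFYYFYYFFYFYYFFYFFYFYYFYYFFYFYYFYYFFYFYYFFYFFYFYYFFYFFYFYYFYYFFYFYYFFYFFYFYYFFYFFYFYYFYYFFYFYYFFYFFYFYYFYYFFYFYYFYYFFYFYYFFYFFYFYYFFYFFYFYYFYYFFYFYYFFYFFYFYYFFYFFYFYYFYYFFYFYYFFYFFYFYYFYYFFYFYYFYYFFYFYYFFYFFYFYYFYYFFYFYYFYYFFYFYYFFYFFYFYYFFYFFYFYYFYYFFYFYYFFYFFYFYYFYYFFYFYYFYYFFYFYYFFYFFYFYYFFYFFYFYYFYYFFYFYYFFYFFYFYYFFYFFYFYYFYYFFYFYYFFYFFYFYYFYYFFYFYYFYYFFYFYYFFYFFYFYYFFYFFYFYYFYYFFYFYYFFYFFYFYYFFYFFYFYYFYYFFYFYYFFYFFYFYYFYYFFYFYYFYYFFYFYYFFYFFYFYYFYYFFYFYYFYYFFYFYYFFYFFYFYYFFYFFYFYYFYYFFY
Count of 'Y': 728


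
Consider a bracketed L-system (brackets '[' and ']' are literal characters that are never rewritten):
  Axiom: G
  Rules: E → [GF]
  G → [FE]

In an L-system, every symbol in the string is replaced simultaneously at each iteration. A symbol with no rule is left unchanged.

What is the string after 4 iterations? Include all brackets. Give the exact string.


Step 0: G
Step 1: [FE]
Step 2: [F[GF]]
Step 3: [F[[FE]F]]
Step 4: [F[[F[GF]]F]]

Answer: [F[[F[GF]]F]]


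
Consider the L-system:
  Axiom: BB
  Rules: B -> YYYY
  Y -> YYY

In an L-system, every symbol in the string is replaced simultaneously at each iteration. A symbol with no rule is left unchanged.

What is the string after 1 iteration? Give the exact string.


Step 0: BB
Step 1: YYYYYYYY

Answer: YYYYYYYY


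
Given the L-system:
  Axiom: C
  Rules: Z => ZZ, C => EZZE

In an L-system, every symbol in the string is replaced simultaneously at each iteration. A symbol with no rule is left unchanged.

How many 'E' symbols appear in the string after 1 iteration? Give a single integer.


Answer: 2

Derivation:
Step 0: C  (0 'E')
Step 1: EZZE  (2 'E')


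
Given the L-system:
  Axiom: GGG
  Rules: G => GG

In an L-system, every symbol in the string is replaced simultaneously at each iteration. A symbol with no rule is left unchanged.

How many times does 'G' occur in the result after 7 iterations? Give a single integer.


Step 0: GGG  (3 'G')
Step 1: GGGGGG  (6 'G')
Step 2: GGGGGGGGGGGG  (12 'G')
Step 3: GGGGGGGGGGGGGGGGGGGGGGGG  (24 'G')
Step 4: GGGGGGGGGGGGGGGGGGGGGGGGGGGGGGGGGGGGGGGGGGGGGGGG  (48 'G')
Step 5: GGGGGGGGGGGGGGGGGGGGGGGGGGGGGGGGGGGGGGGGGGGGGGGGGGGGGGGGGGGGGGGGGGGGGGGGGGGGGGGGGGGGGGGGGGGGGGGG  (96 'G')
Step 6: GGGGGGGGGGGGGGGGGGGGGGGGGGGGGGGGGGGGGGGGGGGGGGGGGGGGGGGGGGGGGGGGGGGGGGGGGGGGGGGGGGGGGGGGGGGGGGGGGGGGGGGGGGGGGGGGGGGGGGGGGGGGGGGGGGGGGGGGGGGGGGGGGGGGGGGGGGGGGGGGGGGGGGGGGGGGGGGGGGGGGGGGGGGGGGGG  (192 'G')
Step 7: GGGGGGGGGGGGGGGGGGGGGGGGGGGGGGGGGGGGGGGGGGGGGGGGGGGGGGGGGGGGGGGGGGGGGGGGGGGGGGGGGGGGGGGGGGGGGGGGGGGGGGGGGGGGGGGGGGGGGGGGGGGGGGGGGGGGGGGGGGGGGGGGGGGGGGGGGGGGGGGGGGGGGGGGGGGGGGGGGGGGGGGGGGGGGGGGGGGGGGGGGGGGGGGGGGGGGGGGGGGGGGGGGGGGGGGGGGGGGGGGGGGGGGGGGGGGGGGGGGGGGGGGGGGGGGGGGGGGGGGGGGGGGGGGGGGGGGGGGGGGGGGGGGGGGGGGGGGGGGGGGGGGGGGGGGGGGGGGGGGGGGGGGGGGGGGGGGGGGGGGGGGGGGGGGGGGGGGGGGGGGGGG  (384 'G')

Answer: 384


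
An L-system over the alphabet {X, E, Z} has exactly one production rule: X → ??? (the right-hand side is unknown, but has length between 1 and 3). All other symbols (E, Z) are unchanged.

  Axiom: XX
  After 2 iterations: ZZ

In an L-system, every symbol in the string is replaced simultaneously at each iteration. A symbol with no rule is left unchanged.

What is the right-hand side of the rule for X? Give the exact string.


Trying X → Z:
  Step 0: XX
  Step 1: ZZ
  Step 2: ZZ
Matches the given result.

Answer: Z


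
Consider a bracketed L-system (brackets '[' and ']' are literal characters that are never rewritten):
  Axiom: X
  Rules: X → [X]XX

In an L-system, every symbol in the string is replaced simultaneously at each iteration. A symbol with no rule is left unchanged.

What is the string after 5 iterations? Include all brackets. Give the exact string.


Step 0: X
Step 1: [X]XX
Step 2: [[X]XX][X]XX[X]XX
Step 3: [[[X]XX][X]XX[X]XX][[X]XX][X]XX[X]XX[[X]XX][X]XX[X]XX
Step 4: [[[[X]XX][X]XX[X]XX][[X]XX][X]XX[X]XX[[X]XX][X]XX[X]XX][[[X]XX][X]XX[X]XX][[X]XX][X]XX[X]XX[[X]XX][X]XX[X]XX[[[X]XX][X]XX[X]XX][[X]XX][X]XX[X]XX[[X]XX][X]XX[X]XX
Step 5: [[[[[X]XX][X]XX[X]XX][[X]XX][X]XX[X]XX[[X]XX][X]XX[X]XX][[[X]XX][X]XX[X]XX][[X]XX][X]XX[X]XX[[X]XX][X]XX[X]XX[[[X]XX][X]XX[X]XX][[X]XX][X]XX[X]XX[[X]XX][X]XX[X]XX][[[[X]XX][X]XX[X]XX][[X]XX][X]XX[X]XX[[X]XX][X]XX[X]XX][[[X]XX][X]XX[X]XX][[X]XX][X]XX[X]XX[[X]XX][X]XX[X]XX[[[X]XX][X]XX[X]XX][[X]XX][X]XX[X]XX[[X]XX][X]XX[X]XX[[[[X]XX][X]XX[X]XX][[X]XX][X]XX[X]XX[[X]XX][X]XX[X]XX][[[X]XX][X]XX[X]XX][[X]XX][X]XX[X]XX[[X]XX][X]XX[X]XX[[[X]XX][X]XX[X]XX][[X]XX][X]XX[X]XX[[X]XX][X]XX[X]XX

Answer: [[[[[X]XX][X]XX[X]XX][[X]XX][X]XX[X]XX[[X]XX][X]XX[X]XX][[[X]XX][X]XX[X]XX][[X]XX][X]XX[X]XX[[X]XX][X]XX[X]XX[[[X]XX][X]XX[X]XX][[X]XX][X]XX[X]XX[[X]XX][X]XX[X]XX][[[[X]XX][X]XX[X]XX][[X]XX][X]XX[X]XX[[X]XX][X]XX[X]XX][[[X]XX][X]XX[X]XX][[X]XX][X]XX[X]XX[[X]XX][X]XX[X]XX[[[X]XX][X]XX[X]XX][[X]XX][X]XX[X]XX[[X]XX][X]XX[X]XX[[[[X]XX][X]XX[X]XX][[X]XX][X]XX[X]XX[[X]XX][X]XX[X]XX][[[X]XX][X]XX[X]XX][[X]XX][X]XX[X]XX[[X]XX][X]XX[X]XX[[[X]XX][X]XX[X]XX][[X]XX][X]XX[X]XX[[X]XX][X]XX[X]XX


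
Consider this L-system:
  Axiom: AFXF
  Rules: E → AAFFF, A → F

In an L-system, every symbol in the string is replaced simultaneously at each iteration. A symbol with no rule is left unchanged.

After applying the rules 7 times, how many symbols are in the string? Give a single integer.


Step 0: length = 4
Step 1: length = 4
Step 2: length = 4
Step 3: length = 4
Step 4: length = 4
Step 5: length = 4
Step 6: length = 4
Step 7: length = 4

Answer: 4


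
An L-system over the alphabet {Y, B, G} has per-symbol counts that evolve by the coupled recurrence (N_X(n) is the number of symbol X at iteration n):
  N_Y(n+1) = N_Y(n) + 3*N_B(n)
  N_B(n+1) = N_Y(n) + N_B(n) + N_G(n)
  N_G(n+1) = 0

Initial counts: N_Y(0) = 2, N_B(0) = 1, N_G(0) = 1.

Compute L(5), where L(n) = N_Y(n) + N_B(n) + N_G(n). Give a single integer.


Answer: 524

Derivation:
Step 0: N_Y=2, N_B=1, N_G=1, L=4
Step 1: N_Y=5, N_B=4, N_G=0, L=9
Step 2: N_Y=17, N_B=9, N_G=0, L=26
Step 3: N_Y=44, N_B=26, N_G=0, L=70
Step 4: N_Y=122, N_B=70, N_G=0, L=192
Step 5: N_Y=332, N_B=192, N_G=0, L=524


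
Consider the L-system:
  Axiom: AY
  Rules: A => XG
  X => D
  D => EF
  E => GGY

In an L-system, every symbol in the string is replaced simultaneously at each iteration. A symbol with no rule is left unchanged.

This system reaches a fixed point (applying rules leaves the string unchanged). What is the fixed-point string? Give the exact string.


Answer: GGYFGY

Derivation:
Step 0: AY
Step 1: XGY
Step 2: DGY
Step 3: EFGY
Step 4: GGYFGY
Step 5: GGYFGY  (unchanged — fixed point at step 4)


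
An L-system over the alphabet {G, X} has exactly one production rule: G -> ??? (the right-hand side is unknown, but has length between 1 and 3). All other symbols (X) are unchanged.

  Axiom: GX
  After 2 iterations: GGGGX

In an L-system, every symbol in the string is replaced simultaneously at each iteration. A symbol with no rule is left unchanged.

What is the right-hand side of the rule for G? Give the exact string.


Trying G -> GG:
  Step 0: GX
  Step 1: GGX
  Step 2: GGGGX
Matches the given result.

Answer: GG


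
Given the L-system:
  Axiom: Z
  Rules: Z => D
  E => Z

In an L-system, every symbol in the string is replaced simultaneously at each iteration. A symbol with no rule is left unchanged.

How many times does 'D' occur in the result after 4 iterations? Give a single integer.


Step 0: Z  (0 'D')
Step 1: D  (1 'D')
Step 2: D  (1 'D')
Step 3: D  (1 'D')
Step 4: D  (1 'D')

Answer: 1


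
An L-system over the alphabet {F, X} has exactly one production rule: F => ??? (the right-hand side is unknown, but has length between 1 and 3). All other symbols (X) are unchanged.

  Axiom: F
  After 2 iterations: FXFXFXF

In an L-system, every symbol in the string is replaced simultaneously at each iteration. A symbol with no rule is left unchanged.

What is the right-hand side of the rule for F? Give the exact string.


Answer: FXF

Derivation:
Trying F => FXF:
  Step 0: F
  Step 1: FXF
  Step 2: FXFXFXF
Matches the given result.


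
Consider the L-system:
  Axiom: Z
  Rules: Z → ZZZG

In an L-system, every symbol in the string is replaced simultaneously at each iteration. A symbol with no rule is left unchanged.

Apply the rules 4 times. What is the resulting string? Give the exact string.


Answer: ZZZGZZZGZZZGGZZZGZZZGZZZGGZZZGZZZGZZZGGGZZZGZZZGZZZGGZZZGZZZGZZZGGZZZGZZZGZZZGGGZZZGZZZGZZZGGZZZGZZZGZZZGGZZZGZZZGZZZGGGG

Derivation:
Step 0: Z
Step 1: ZZZG
Step 2: ZZZGZZZGZZZGG
Step 3: ZZZGZZZGZZZGGZZZGZZZGZZZGGZZZGZZZGZZZGGG
Step 4: ZZZGZZZGZZZGGZZZGZZZGZZZGGZZZGZZZGZZZGGGZZZGZZZGZZZGGZZZGZZZGZZZGGZZZGZZZGZZZGGGZZZGZZZGZZZGGZZZGZZZGZZZGGZZZGZZZGZZZGGGG


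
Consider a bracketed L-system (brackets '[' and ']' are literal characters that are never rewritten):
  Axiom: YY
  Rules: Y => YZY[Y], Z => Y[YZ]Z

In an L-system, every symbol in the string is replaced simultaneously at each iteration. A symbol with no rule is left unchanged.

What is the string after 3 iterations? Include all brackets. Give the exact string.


Step 0: YY
Step 1: YZY[Y]YZY[Y]
Step 2: YZY[Y]Y[YZ]ZYZY[Y][YZY[Y]]YZY[Y]Y[YZ]ZYZY[Y][YZY[Y]]
Step 3: YZY[Y]Y[YZ]ZYZY[Y][YZY[Y]]YZY[Y][YZY[Y]Y[YZ]Z]Y[YZ]ZYZY[Y]Y[YZ]ZYZY[Y][YZY[Y]][YZY[Y]Y[YZ]ZYZY[Y][YZY[Y]]]YZY[Y]Y[YZ]ZYZY[Y][YZY[Y]]YZY[Y][YZY[Y]Y[YZ]Z]Y[YZ]ZYZY[Y]Y[YZ]ZYZY[Y][YZY[Y]][YZY[Y]Y[YZ]ZYZY[Y][YZY[Y]]]

Answer: YZY[Y]Y[YZ]ZYZY[Y][YZY[Y]]YZY[Y][YZY[Y]Y[YZ]Z]Y[YZ]ZYZY[Y]Y[YZ]ZYZY[Y][YZY[Y]][YZY[Y]Y[YZ]ZYZY[Y][YZY[Y]]]YZY[Y]Y[YZ]ZYZY[Y][YZY[Y]]YZY[Y][YZY[Y]Y[YZ]Z]Y[YZ]ZYZY[Y]Y[YZ]ZYZY[Y][YZY[Y]][YZY[Y]Y[YZ]ZYZY[Y][YZY[Y]]]


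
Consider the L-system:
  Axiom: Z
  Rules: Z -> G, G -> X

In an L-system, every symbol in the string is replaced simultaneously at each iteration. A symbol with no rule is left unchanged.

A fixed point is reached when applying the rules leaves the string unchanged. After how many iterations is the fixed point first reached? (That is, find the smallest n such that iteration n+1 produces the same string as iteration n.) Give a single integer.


Answer: 2

Derivation:
Step 0: Z
Step 1: G
Step 2: X
Step 3: X  (unchanged — fixed point at step 2)


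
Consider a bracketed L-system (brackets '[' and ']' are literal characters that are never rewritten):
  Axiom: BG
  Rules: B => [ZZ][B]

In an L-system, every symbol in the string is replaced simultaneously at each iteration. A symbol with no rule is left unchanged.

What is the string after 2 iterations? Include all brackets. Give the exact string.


Step 0: BG
Step 1: [ZZ][B]G
Step 2: [ZZ][[ZZ][B]]G

Answer: [ZZ][[ZZ][B]]G


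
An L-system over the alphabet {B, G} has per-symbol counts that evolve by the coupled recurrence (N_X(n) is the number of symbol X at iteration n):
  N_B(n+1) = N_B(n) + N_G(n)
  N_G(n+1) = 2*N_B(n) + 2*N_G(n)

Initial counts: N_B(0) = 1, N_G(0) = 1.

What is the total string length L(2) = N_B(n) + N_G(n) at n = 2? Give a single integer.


Step 0: N_B=1, N_G=1, L=2
Step 1: N_B=2, N_G=4, L=6
Step 2: N_B=6, N_G=12, L=18

Answer: 18


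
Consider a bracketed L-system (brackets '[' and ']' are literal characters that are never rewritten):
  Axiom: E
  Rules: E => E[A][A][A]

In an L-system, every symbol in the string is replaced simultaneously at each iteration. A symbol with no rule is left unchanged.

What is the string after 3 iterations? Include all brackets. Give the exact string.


Step 0: E
Step 1: E[A][A][A]
Step 2: E[A][A][A][A][A][A]
Step 3: E[A][A][A][A][A][A][A][A][A]

Answer: E[A][A][A][A][A][A][A][A][A]


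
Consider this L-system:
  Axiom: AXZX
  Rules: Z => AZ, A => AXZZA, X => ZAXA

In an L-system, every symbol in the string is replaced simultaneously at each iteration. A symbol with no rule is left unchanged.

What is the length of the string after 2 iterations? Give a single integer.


Answer: 57

Derivation:
Step 0: length = 4
Step 1: length = 15
Step 2: length = 57


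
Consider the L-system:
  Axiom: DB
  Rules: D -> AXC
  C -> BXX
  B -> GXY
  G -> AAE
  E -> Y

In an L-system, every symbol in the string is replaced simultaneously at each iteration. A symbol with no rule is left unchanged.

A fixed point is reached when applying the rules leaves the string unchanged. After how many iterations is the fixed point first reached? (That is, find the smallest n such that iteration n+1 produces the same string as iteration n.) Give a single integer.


Step 0: DB
Step 1: AXCGXY
Step 2: AXBXXAAEXY
Step 3: AXGXYXXAAYXY
Step 4: AXAAEXYXXAAYXY
Step 5: AXAAYXYXXAAYXY
Step 6: AXAAYXYXXAAYXY  (unchanged — fixed point at step 5)

Answer: 5


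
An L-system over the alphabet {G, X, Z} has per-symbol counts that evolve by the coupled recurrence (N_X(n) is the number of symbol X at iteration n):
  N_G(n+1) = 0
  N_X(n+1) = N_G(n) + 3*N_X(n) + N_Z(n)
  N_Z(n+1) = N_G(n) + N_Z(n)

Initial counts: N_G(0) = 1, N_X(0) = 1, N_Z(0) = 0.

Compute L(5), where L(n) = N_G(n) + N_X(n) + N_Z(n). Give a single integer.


Step 0: N_G=1, N_X=1, N_Z=0, L=2
Step 1: N_G=0, N_X=4, N_Z=1, L=5
Step 2: N_G=0, N_X=13, N_Z=1, L=14
Step 3: N_G=0, N_X=40, N_Z=1, L=41
Step 4: N_G=0, N_X=121, N_Z=1, L=122
Step 5: N_G=0, N_X=364, N_Z=1, L=365

Answer: 365


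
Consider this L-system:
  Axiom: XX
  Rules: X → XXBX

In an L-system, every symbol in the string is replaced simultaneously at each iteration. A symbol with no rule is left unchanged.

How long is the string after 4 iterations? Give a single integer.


Step 0: length = 2
Step 1: length = 8
Step 2: length = 26
Step 3: length = 80
Step 4: length = 242

Answer: 242


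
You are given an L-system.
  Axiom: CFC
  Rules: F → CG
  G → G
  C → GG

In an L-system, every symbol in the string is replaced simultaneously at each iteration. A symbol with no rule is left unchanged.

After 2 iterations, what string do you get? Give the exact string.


Step 0: CFC
Step 1: GGCGGG
Step 2: GGGGGGG

Answer: GGGGGGG


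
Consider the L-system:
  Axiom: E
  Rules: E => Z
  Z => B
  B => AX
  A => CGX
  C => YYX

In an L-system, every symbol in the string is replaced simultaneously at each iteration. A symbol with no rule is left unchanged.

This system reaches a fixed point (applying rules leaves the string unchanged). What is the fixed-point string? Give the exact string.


Step 0: E
Step 1: Z
Step 2: B
Step 3: AX
Step 4: CGXX
Step 5: YYXGXX
Step 6: YYXGXX  (unchanged — fixed point at step 5)

Answer: YYXGXX


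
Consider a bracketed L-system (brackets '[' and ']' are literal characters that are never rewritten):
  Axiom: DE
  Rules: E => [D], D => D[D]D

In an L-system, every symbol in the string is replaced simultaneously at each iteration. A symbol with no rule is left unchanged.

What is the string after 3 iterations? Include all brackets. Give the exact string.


Answer: D[D]D[D[D]D]D[D]D[D[D]D[D[D]D]D[D]D]D[D]D[D[D]D]D[D]D[D[D]D[D[D]D]D[D]D]

Derivation:
Step 0: DE
Step 1: D[D]D[D]
Step 2: D[D]D[D[D]D]D[D]D[D[D]D]
Step 3: D[D]D[D[D]D]D[D]D[D[D]D[D[D]D]D[D]D]D[D]D[D[D]D]D[D]D[D[D]D[D[D]D]D[D]D]


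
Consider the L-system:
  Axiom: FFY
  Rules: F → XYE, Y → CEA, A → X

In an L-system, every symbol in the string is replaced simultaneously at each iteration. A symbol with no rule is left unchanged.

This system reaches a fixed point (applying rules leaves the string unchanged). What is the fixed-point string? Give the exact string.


Answer: XCEXEXCEXECEX

Derivation:
Step 0: FFY
Step 1: XYEXYECEA
Step 2: XCEAEXCEAECEX
Step 3: XCEXEXCEXECEX
Step 4: XCEXEXCEXECEX  (unchanged — fixed point at step 3)


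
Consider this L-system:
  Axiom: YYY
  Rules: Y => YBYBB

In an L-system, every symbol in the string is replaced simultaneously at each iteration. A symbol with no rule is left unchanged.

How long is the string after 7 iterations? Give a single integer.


Answer: 1527

Derivation:
Step 0: length = 3
Step 1: length = 15
Step 2: length = 39
Step 3: length = 87
Step 4: length = 183
Step 5: length = 375
Step 6: length = 759
Step 7: length = 1527


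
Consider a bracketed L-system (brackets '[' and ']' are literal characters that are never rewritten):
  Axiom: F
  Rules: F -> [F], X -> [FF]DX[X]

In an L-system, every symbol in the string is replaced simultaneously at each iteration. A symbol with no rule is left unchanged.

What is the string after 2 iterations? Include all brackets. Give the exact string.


Step 0: F
Step 1: [F]
Step 2: [[F]]

Answer: [[F]]


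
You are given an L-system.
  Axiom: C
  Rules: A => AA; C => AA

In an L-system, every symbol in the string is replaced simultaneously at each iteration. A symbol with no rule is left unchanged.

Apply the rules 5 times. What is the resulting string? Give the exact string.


Answer: AAAAAAAAAAAAAAAAAAAAAAAAAAAAAAAA

Derivation:
Step 0: C
Step 1: AA
Step 2: AAAA
Step 3: AAAAAAAA
Step 4: AAAAAAAAAAAAAAAA
Step 5: AAAAAAAAAAAAAAAAAAAAAAAAAAAAAAAA


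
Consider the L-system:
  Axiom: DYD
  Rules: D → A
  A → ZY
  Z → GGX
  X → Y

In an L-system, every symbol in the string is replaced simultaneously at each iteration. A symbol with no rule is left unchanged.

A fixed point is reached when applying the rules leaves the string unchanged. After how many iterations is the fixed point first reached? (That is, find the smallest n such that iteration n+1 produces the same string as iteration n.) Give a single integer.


Step 0: DYD
Step 1: AYA
Step 2: ZYYZY
Step 3: GGXYYGGXY
Step 4: GGYYYGGYY
Step 5: GGYYYGGYY  (unchanged — fixed point at step 4)

Answer: 4


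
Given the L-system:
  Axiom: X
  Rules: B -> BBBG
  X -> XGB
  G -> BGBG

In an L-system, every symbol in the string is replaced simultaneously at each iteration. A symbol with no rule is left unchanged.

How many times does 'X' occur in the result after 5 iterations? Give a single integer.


Step 0: X  (1 'X')
Step 1: XGB  (1 'X')
Step 2: XGBBGBGBBBG  (1 'X')
Step 3: XGBBGBGBBBGBBBGBGBGBBBGBGBGBBBGBBBGBBBGBGBG  (1 'X')
Step 4: XGBBGBGBBBGBBBGBGBGBBBGBGBGBBBGBBBGBBBGBGBGBBBGBBBGBBBGBGBGBBBGBGBGBBBGBGBGBBBGBBBGBBBGBGBGBBBGBGBGBBBGBGBGBBBGBBBGBBBGBGBGBBBGBBBGBBBGBGBGBBBGBBBGBBBGBGBGBBBGBGBGBBBGBGBG  (1 'X')
Step 5: XGBBGBGBBBGBBBGBGBGBBBGBGBGBBBGBBBGBBBGBGBGBBBGBBBGBBBGBGBGBBBGBGBGBBBGBGBGBBBGBBBGBBBGBGBGBBBGBGBGBBBGBGBGBBBGBBBGBBBGBGBGBBBGBBBGBBBGBGBGBBBGBBBGBBBGBGBGBBBGBGBGBBBGBGBGBBBGBBBGBBBGBGBGBBBGBBBGBBBGBGBGBBBGBBBGBBBGBGBGBBBGBGBGBBBGBGBGBBBGBBBGBBBGBGBGBBBGBGBGBBBGBGBGBBBGBBBGBBBGBGBGBBBGBGBGBBBGBGBGBBBGBBBGBBBGBGBGBBBGBBBGBBBGBGBGBBBGBBBGBBBGBGBGBBBGBGBGBBBGBGBGBBBGBBBGBBBGBGBGBBBGBGBGBBBGBGBGBBBGBBBGBBBGBGBGBBBGBGBGBBBGBGBGBBBGBBBGBBBGBGBGBBBGBBBGBBBGBGBGBBBGBBBGBBBGBGBGBBBGBGBGBBBGBGBGBBBGBBBGBBBGBGBGBBBGBBBGBBBGBGBGBBBGBBBGBBBGBGBGBBBGBGBGBBBGBGBGBBBGBBBGBBBGBGBGBBBGBBBGBBBGBGBGBBBGBBBGBBBGBGBGBBBGBGBGBBBGBGBGBBBGBBBGBBBGBGBGBBBGBGBGBBBGBGBGBBBGBBBGBBBGBGBGBBBGBGBGBBBGBGBG  (1 'X')

Answer: 1


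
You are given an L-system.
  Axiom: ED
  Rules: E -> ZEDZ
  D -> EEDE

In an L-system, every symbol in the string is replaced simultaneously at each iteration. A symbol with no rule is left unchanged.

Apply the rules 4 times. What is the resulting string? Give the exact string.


Step 0: ED
Step 1: ZEDZEEDE
Step 2: ZZEDZEEDEZZEDZZEDZEEDEZEDZ
Step 3: ZZZEDZEEDEZZEDZZEDZEEDEZEDZZZZEDZEEDEZZZEDZEEDEZZEDZZEDZEEDEZEDZZZEDZEEDEZ
Step 4: ZZZZEDZEEDEZZEDZZEDZEEDEZEDZZZZEDZEEDEZZZEDZEEDEZZEDZZEDZEEDEZEDZZZEDZEEDEZZZZZEDZEEDEZZEDZZEDZEEDEZEDZZZZZEDZEEDEZZEDZZEDZEEDEZEDZZZZEDZEEDEZZZEDZEEDEZZEDZZEDZEEDEZEDZZZEDZEEDEZZZZEDZEEDEZZEDZZEDZEEDEZEDZZ

Answer: ZZZZEDZEEDEZZEDZZEDZEEDEZEDZZZZEDZEEDEZZZEDZEEDEZZEDZZEDZEEDEZEDZZZEDZEEDEZZZZZEDZEEDEZZEDZZEDZEEDEZEDZZZZZEDZEEDEZZEDZZEDZEEDEZEDZZZZEDZEEDEZZZEDZEEDEZZEDZZEDZEEDEZEDZZZEDZEEDEZZZZEDZEEDEZZEDZZEDZEEDEZEDZZ


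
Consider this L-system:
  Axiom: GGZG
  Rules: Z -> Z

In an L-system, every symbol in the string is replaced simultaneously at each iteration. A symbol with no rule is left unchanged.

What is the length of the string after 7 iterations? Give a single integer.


Answer: 4

Derivation:
Step 0: length = 4
Step 1: length = 4
Step 2: length = 4
Step 3: length = 4
Step 4: length = 4
Step 5: length = 4
Step 6: length = 4
Step 7: length = 4


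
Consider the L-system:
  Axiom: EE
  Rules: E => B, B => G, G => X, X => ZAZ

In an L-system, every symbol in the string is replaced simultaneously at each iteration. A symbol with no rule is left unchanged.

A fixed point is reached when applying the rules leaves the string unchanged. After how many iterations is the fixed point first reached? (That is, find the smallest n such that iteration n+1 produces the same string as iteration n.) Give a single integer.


Step 0: EE
Step 1: BB
Step 2: GG
Step 3: XX
Step 4: ZAZZAZ
Step 5: ZAZZAZ  (unchanged — fixed point at step 4)

Answer: 4


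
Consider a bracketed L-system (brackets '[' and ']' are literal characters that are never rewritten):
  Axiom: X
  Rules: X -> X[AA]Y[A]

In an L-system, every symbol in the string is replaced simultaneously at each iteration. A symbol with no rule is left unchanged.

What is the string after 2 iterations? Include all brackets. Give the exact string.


Answer: X[AA]Y[A][AA]Y[A]

Derivation:
Step 0: X
Step 1: X[AA]Y[A]
Step 2: X[AA]Y[A][AA]Y[A]


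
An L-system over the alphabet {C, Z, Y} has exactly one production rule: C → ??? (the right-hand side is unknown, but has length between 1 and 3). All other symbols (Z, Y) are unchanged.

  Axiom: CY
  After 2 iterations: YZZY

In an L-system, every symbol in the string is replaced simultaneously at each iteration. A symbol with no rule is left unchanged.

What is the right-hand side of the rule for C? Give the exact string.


Answer: YZZ

Derivation:
Trying C → YZZ:
  Step 0: CY
  Step 1: YZZY
  Step 2: YZZY
Matches the given result.


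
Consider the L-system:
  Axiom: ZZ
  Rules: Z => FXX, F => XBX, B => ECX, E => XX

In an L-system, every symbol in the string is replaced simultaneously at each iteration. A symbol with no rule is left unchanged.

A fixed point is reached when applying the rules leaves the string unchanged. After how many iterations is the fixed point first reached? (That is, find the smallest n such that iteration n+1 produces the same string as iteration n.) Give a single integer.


Answer: 4

Derivation:
Step 0: ZZ
Step 1: FXXFXX
Step 2: XBXXXXBXXX
Step 3: XECXXXXXECXXXX
Step 4: XXXCXXXXXXXCXXXX
Step 5: XXXCXXXXXXXCXXXX  (unchanged — fixed point at step 4)


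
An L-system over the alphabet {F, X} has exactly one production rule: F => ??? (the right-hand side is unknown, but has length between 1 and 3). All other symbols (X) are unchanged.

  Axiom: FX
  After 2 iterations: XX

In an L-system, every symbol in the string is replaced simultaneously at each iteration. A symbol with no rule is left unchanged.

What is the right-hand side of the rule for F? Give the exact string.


Trying F => X:
  Step 0: FX
  Step 1: XX
  Step 2: XX
Matches the given result.

Answer: X


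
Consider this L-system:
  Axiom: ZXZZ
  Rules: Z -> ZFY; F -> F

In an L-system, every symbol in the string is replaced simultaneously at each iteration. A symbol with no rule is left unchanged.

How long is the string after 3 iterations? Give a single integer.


Answer: 22

Derivation:
Step 0: length = 4
Step 1: length = 10
Step 2: length = 16
Step 3: length = 22


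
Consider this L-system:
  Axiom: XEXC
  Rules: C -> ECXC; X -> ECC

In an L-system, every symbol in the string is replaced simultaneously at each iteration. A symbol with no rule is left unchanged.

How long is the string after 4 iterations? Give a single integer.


Step 0: length = 4
Step 1: length = 11
Step 2: length = 31
Step 3: length = 85
Step 4: length = 233

Answer: 233


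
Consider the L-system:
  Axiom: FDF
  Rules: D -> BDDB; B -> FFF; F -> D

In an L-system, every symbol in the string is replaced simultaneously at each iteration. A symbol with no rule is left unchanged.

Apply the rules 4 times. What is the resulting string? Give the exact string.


Step 0: FDF
Step 1: DBDDBD
Step 2: BDDBFFFBDDBBDDBFFFBDDB
Step 3: FFFBDDBBDDBFFFDDDFFFBDDBBDDBFFFFFFBDDBBDDBFFFDDDFFFBDDBBDDBFFF
Step 4: DDDFFFBDDBBDDBFFFFFFBDDBBDDBFFFDDDBDDBBDDBBDDBDDDFFFBDDBBDDBFFFFFFBDDBBDDBFFFDDDDDDFFFBDDBBDDBFFFFFFBDDBBDDBFFFDDDBDDBBDDBBDDBDDDFFFBDDBBDDBFFFFFFBDDBBDDBFFFDDD

Answer: DDDFFFBDDBBDDBFFFFFFBDDBBDDBFFFDDDBDDBBDDBBDDBDDDFFFBDDBBDDBFFFFFFBDDBBDDBFFFDDDDDDFFFBDDBBDDBFFFFFFBDDBBDDBFFFDDDBDDBBDDBBDDBDDDFFFBDDBBDDBFFFFFFBDDBBDDBFFFDDD


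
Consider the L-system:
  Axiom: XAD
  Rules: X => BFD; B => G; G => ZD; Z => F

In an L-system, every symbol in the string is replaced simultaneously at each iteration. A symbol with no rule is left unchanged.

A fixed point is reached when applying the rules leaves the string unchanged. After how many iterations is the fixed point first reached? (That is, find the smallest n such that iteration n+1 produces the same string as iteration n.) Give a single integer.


Answer: 4

Derivation:
Step 0: XAD
Step 1: BFDAD
Step 2: GFDAD
Step 3: ZDFDAD
Step 4: FDFDAD
Step 5: FDFDAD  (unchanged — fixed point at step 4)


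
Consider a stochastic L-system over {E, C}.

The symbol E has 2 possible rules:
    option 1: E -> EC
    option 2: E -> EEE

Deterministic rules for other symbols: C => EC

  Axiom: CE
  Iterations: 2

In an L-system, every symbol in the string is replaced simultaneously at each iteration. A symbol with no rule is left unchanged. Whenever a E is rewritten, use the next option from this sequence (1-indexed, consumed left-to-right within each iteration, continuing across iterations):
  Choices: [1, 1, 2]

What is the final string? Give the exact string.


Answer: ECECEEEEC

Derivation:
Step 0: CE
Step 1: ECEC  (used choices [1])
Step 2: ECECEEEEC  (used choices [1, 2])


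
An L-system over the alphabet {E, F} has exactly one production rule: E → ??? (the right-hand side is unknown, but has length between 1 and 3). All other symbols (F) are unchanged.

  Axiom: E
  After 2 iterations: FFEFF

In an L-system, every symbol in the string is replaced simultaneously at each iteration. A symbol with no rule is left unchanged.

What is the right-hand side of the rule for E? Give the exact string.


Trying E → FEF:
  Step 0: E
  Step 1: FEF
  Step 2: FFEFF
Matches the given result.

Answer: FEF


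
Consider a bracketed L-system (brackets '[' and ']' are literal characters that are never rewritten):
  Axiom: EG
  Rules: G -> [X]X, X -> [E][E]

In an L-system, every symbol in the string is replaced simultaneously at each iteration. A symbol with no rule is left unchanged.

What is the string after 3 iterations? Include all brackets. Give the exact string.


Step 0: EG
Step 1: E[X]X
Step 2: E[[E][E]][E][E]
Step 3: E[[E][E]][E][E]

Answer: E[[E][E]][E][E]


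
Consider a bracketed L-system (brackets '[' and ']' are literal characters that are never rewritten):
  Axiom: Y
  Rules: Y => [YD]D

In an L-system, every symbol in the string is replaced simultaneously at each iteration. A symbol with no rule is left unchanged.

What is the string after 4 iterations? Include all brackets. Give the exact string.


Step 0: Y
Step 1: [YD]D
Step 2: [[YD]DD]D
Step 3: [[[YD]DD]DD]D
Step 4: [[[[YD]DD]DD]DD]D

Answer: [[[[YD]DD]DD]DD]D


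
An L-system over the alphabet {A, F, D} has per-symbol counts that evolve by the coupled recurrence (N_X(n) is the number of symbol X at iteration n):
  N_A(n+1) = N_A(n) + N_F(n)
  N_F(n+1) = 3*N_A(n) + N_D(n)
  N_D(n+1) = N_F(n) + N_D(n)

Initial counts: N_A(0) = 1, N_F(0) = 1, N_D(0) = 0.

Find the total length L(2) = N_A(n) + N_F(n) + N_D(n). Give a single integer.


Answer: 16

Derivation:
Step 0: N_A=1, N_F=1, N_D=0, L=2
Step 1: N_A=2, N_F=3, N_D=1, L=6
Step 2: N_A=5, N_F=7, N_D=4, L=16


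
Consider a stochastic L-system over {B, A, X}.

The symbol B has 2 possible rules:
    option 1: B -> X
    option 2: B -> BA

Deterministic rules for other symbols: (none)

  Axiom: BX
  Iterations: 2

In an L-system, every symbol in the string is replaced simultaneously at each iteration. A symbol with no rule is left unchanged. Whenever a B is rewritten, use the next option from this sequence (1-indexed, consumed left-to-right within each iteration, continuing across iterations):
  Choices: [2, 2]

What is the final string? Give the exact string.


Step 0: BX
Step 1: BAX  (used choices [2])
Step 2: BAAX  (used choices [2])

Answer: BAAX


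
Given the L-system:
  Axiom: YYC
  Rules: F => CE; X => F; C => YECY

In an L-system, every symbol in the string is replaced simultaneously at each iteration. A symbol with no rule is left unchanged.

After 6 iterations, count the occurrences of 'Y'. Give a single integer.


Step 0: YYC  (2 'Y')
Step 1: YYYECY  (4 'Y')
Step 2: YYYEYECYY  (6 'Y')
Step 3: YYYEYEYECYYY  (8 'Y')
Step 4: YYYEYEYEYECYYYY  (10 'Y')
Step 5: YYYEYEYEYEYECYYYYY  (12 'Y')
Step 6: YYYEYEYEYEYEYECYYYYYY  (14 'Y')

Answer: 14


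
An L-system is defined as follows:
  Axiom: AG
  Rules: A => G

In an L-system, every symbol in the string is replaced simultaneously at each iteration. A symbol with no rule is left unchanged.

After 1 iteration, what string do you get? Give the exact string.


Answer: GG

Derivation:
Step 0: AG
Step 1: GG


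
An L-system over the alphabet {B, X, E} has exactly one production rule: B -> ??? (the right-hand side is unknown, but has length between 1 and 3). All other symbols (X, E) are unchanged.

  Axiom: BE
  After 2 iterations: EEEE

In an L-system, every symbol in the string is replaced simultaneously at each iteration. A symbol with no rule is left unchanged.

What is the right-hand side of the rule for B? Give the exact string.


Answer: EEE

Derivation:
Trying B -> EEE:
  Step 0: BE
  Step 1: EEEE
  Step 2: EEEE
Matches the given result.


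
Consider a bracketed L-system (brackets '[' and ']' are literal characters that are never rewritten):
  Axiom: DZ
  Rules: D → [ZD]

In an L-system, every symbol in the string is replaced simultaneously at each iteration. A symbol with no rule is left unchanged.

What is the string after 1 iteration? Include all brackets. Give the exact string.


Answer: [ZD]Z

Derivation:
Step 0: DZ
Step 1: [ZD]Z


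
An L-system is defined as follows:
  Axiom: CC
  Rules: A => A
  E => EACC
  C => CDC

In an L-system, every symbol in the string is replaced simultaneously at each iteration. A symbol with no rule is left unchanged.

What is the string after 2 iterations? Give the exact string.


Answer: CDCDCDCCDCDCDC

Derivation:
Step 0: CC
Step 1: CDCCDC
Step 2: CDCDCDCCDCDCDC


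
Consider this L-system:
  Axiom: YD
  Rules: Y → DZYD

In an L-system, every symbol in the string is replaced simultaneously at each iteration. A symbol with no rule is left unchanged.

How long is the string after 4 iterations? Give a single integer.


Answer: 14

Derivation:
Step 0: length = 2
Step 1: length = 5
Step 2: length = 8
Step 3: length = 11
Step 4: length = 14


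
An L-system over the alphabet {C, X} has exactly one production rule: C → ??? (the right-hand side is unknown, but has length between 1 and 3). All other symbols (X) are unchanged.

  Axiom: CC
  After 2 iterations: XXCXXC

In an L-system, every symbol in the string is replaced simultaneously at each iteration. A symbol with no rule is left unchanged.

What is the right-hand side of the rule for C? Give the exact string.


Trying C → XC:
  Step 0: CC
  Step 1: XCXC
  Step 2: XXCXXC
Matches the given result.

Answer: XC


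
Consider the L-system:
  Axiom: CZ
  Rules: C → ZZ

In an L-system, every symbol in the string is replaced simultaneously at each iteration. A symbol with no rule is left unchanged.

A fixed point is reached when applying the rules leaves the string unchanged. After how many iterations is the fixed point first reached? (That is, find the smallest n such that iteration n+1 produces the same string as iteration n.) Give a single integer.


Answer: 1

Derivation:
Step 0: CZ
Step 1: ZZZ
Step 2: ZZZ  (unchanged — fixed point at step 1)


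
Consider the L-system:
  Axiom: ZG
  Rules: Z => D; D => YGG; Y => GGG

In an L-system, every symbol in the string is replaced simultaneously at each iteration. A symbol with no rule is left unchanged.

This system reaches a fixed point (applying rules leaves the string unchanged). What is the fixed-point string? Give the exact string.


Answer: GGGGGG

Derivation:
Step 0: ZG
Step 1: DG
Step 2: YGGG
Step 3: GGGGGG
Step 4: GGGGGG  (unchanged — fixed point at step 3)


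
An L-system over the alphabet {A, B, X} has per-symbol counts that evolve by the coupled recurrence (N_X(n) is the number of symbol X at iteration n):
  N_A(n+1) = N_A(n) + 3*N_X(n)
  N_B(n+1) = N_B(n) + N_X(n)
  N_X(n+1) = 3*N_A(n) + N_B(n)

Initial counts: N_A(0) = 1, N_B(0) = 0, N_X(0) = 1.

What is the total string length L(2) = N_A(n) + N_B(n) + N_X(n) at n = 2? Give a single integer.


Answer: 30

Derivation:
Step 0: N_A=1, N_B=0, N_X=1, L=2
Step 1: N_A=4, N_B=1, N_X=3, L=8
Step 2: N_A=13, N_B=4, N_X=13, L=30


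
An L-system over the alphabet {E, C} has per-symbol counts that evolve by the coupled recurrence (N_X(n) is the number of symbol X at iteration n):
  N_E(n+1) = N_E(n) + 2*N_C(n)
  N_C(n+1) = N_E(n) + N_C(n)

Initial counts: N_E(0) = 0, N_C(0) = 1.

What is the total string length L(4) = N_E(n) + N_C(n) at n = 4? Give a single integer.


Answer: 41

Derivation:
Step 0: N_E=0, N_C=1, L=1
Step 1: N_E=2, N_C=1, L=3
Step 2: N_E=4, N_C=3, L=7
Step 3: N_E=10, N_C=7, L=17
Step 4: N_E=24, N_C=17, L=41
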